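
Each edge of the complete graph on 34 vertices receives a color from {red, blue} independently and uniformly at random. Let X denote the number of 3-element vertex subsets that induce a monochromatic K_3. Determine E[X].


Let X = Σ_S X_S over the C(34, 3) = 5984 subsets S of size 3, where X_S = 1 if the K_3 on S is monochromatic.
For a fixed S, the K_3 on S has C(3, 2) = 3 edges. P[all 3 edges red] = (1/2)^3, and likewise for blue, so P[monochromatic] = 2·(1/2)^3 = 2^{1 − 3} = 1/4.
Summing: E[X] = C(34, 3) · 2^{1 − 3} = 5984 · 1/4 = 1496.
Numerically: E[X] ≈ 1496.000000.

E[X] = C(34,3)·2^(1−C(3,2)) = 1496 ≈ 1496.000000.


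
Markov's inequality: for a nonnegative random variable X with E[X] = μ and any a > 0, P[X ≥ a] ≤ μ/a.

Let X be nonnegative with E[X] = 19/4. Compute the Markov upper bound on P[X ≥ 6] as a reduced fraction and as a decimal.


μ = E[X] = 19/4, a = 6.
Markov: P[X ≥ 6] ≤ μ/a = (19/4)/6 = 19/24.
Numerically: ≈ 0.7917.
(Since a = 6 > μ = 4.7500, the bound 19/24 is < 1 and informative.)

P[X ≥ 6] ≤ 19/24 ≈ 0.7917.


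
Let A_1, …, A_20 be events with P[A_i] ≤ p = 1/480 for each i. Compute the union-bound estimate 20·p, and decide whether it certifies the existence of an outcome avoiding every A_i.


Union bound: P[∪_{i=1}^{20} A_i] ≤ Σ_i P[A_i] ≤ 20·p = 20·(1/480) = 1/24.
Numerically: 1/24 ≈ 0.042.
Is 1/24 < 1? YES.
Since P[∪ A_i] ≤ 1/24 < 1, the complement has P[∩ A_i^c] ≥ 1 − 1/24 = 23/24 > 0, so some outcome avoids every A_i.

20·p = 1/24 ≈ 0.042; existence CERTIFIED by the union bound.


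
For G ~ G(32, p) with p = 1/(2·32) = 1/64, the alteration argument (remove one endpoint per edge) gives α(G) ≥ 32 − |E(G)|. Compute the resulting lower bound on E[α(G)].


E[|E(G)|] = C(32, 2)·p = 496 · (1/64) = 31/4.
E[α(G)] ≥ n − E[|E(G)|] = 32 − 31/4 = 97/4.
Numerically: ≈ 24.250000.
(This is only a lower bound; the true E[α(G)] may be larger.)

E[α(G)] ≥ 97/4 ≈ 24.250000.


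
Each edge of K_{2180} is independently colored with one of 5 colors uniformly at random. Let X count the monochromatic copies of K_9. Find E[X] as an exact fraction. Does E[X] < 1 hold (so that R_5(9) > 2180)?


E[X] = C(2180, 9) · 5^{1 − 36} = 3014145651459519573444800 · 5^{−35} = 3014145651459519573444800/2910383045673370361328125.
As a reduced fraction: E[X] = 120565826058380782937792/116415321826934814453125 ≈ 1.036.
Is E[X] < 1? NO.
Since E[X] ≥ 1, the first-moment bound is inconclusive at n = 2180; it does NOT by itself certify R_5(9) > 2180.

E[X] = 120565826058380782937792/116415321826934814453125 ≈ 1.036; E[X] ≥ 1; first-moment method inconclusive here.


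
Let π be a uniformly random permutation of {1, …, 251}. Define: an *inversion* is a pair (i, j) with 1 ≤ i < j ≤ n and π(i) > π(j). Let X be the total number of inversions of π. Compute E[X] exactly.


Write X = Σ X_I over the C(251, 2) = 31375 pairs i < j, with X_I the indicator of one inversion.
There are 31375 indicators.
For each fixed pair i < j, the values π(i) and π(j) are two distinct elements of {1, …, 251} in uniformly random order; by symmetry P[π(i) > π(j)] = 1/2.
By linearity: E[X] = 31375 · (1/2) = C(251, 2) · (1/2) = 31375/2 = 31375/2 ≈ 15687.5000.

E[X] = 31375/2 = 15687.5000.


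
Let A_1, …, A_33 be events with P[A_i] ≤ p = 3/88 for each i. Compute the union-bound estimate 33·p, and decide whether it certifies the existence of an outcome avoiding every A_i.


Union bound: P[∪_{i=1}^{33} A_i] ≤ Σ_i P[A_i] ≤ 33·p = 33·(3/88) = 9/8.
Numerically: 9/8 ≈ 1.125000.
Is 9/8 < 1? NO.
Since the bound 9/8 is ≥ 1, the union bound is uninformative here; it does NOT by itself certify existence.

33·p = 9/8 ≈ 1.125000; existence NOT certified by the union bound.


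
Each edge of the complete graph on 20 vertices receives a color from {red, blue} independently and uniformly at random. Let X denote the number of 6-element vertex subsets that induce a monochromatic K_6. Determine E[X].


Let X = Σ_S X_S over the C(20, 6) = 38760 subsets S of size 6, where X_S = 1 if the K_6 on S is monochromatic.
For a fixed S, the K_6 on S has C(6, 2) = 15 edges. P[all 15 edges red] = (1/2)^15, and likewise for blue, so P[monochromatic] = 2·(1/2)^15 = 2^{1 − 15} = 1/16384.
By linearity: E[X] = C(20, 6) · 2^{1 − 15} = 38760 · 1/16384 = 4845/2048.
Numerically: E[X] ≈ 2.3657.

E[X] = C(20,6)·2^(1−C(6,2)) = 4845/2048 ≈ 2.3657.


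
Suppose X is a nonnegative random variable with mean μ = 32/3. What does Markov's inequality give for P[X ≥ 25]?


μ = E[X] = 32/3, a = 25.
Markov: P[X ≥ 25] ≤ μ/a = (32/3)/25 = 32/75.
Numerically: ≈ 0.4267.
(Since a = 25 > μ = 10.6667, the bound 32/75 is < 1 and informative.)

P[X ≥ 25] ≤ 32/75 ≈ 0.4267.


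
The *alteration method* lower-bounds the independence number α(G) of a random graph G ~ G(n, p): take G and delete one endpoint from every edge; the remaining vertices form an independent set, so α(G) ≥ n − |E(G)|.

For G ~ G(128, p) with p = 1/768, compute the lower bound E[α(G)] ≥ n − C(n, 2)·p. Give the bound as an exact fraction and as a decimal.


E[|E(G)|] = C(128, 2)·p = 8128 · (1/768) = 127/12.
E[α(G)] ≥ n − E[|E(G)|] = 128 − 127/12 = 1409/12.
Numerically: ≈ 117.417.
(This is only a lower bound; the true E[α(G)] may be larger.)

E[α(G)] ≥ 1409/12 ≈ 117.417.


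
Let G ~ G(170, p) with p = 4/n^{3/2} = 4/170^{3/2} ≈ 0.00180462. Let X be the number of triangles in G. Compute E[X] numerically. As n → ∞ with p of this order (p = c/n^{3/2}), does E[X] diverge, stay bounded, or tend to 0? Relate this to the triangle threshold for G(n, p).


Number of potential triangles: C(170, 3) = 804440.
Each occurs with probability p³ ≈ (0.00180462)³ ≈ 5.87705598e-09.
By linearity: E[X] = C(170, 3)·p³ ≈ 804440 · 5.87705598e-09 ≈ 0.004728.
Since α = 3/2 > 1, p = c/n^{3/2} = o(1/n) is below the triangle threshold p ~ 1/n. Asymptotically E[X] ~ (c³/6)·n^{3(1−α)} = (4³/6)·n^{-1.5} → 0, so by Markov's inequality G has no triangles w.h.p.

E[X] ≈ 0.004728; in regime p = Θ(1/n^{3/2}) E[X] tends to 0 (below the triangle threshold p ~ 1/n).


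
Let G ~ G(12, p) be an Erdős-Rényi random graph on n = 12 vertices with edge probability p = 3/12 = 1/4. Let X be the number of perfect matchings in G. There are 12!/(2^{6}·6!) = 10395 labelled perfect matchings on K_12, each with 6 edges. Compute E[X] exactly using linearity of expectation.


K_12 has 12!/(2^{6}·6!) = 10395 labelled perfect matchings.
For each such perfect matching H, let X_H = 1 if all 6 edges of H are present in G. Then P[X_H = 1] = p^{6} = (1/4)^{6} = 1/4096.
Summing the indicators: E[X] = Σ_H E[X_H] = 10395 · p^{6} = 10395 · 1/4096 = 10395/4096.
Numerically: E[X] ≈ 2.538.

E[X] = 10395 · (1/4)^{6} = 10395/4096 ≈ 2.538.


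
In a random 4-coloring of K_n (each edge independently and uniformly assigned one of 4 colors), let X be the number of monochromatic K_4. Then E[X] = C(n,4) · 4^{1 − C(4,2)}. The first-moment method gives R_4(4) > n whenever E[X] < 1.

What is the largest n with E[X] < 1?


We need C(n, 4) · 4^{1 − 6} < 1, i.e. C(n, 4) < 4^{6 − 1} = 1024.
Check values of n near the boundary:
  n = 13: C(13, 4) = 715; 715 < 1024? YES
  n = 14: C(14, 4) = 1001; 1001 < 1024? YES
  n = 15: C(15, 4) = 1365; 1365 < 1024? NO
  n = 16: C(16, 4) = 1820; 1820 < 1024? NO
  n = 17: C(17, 4) = 2380; 2380 < 1024? NO
The largest n with C(n, 4) < 1024 is n = 14 (where E[X] = 1001/1024 ≈ 0.97754). Hence R_4(4) > 14, i.e. R_4(4) ≥ 15.

Largest n = 14; hence R_4(4) > 14.


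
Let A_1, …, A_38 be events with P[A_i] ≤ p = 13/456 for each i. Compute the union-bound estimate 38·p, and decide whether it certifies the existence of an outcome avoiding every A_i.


Union bound: P[∪_{i=1}^{38} A_i] ≤ Σ_i P[A_i] ≤ 38·p = 38·(13/456) = 13/12.
Numerically: 13/12 ≈ 1.0833.
Is 13/12 < 1? NO.
Since the bound 13/12 is ≥ 1, the union bound is uninformative here; it does NOT by itself certify existence.

38·p = 13/12 ≈ 1.0833; existence NOT certified by the union bound.


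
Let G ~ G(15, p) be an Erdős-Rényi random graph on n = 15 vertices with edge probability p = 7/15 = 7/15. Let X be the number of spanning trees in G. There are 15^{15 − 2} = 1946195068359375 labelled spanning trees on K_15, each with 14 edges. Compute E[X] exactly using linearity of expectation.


K_15 has 15^{15 − 2} = 1946195068359375 labelled spanning trees.
For each such spanning tree H, let X_H = 1 if all 14 edges of H are present in G. Then P[X_H = 1] = p^{14} = (7/15)^{14} = 678223072849/29192926025390625.
Summing the indicators: E[X] = Σ_H E[X_H] = 1946195068359375 · p^{14} = 1946195068359375 · 678223072849/29192926025390625 = 678223072849/15.
Numerically: E[X] ≈ 4.52e+10.

E[X] = 1946195068359375 · (7/15)^{14} = 678223072849/15 ≈ 4.52e+10.


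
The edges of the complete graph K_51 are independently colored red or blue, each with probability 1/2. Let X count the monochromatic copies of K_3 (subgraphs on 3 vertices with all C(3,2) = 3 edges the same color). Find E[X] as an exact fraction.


Let X = Σ_S X_S over the C(51, 3) = 20825 subsets S of size 3, where X_S = 1 if the K_3 on S is monochromatic.
For a fixed S, the K_3 on S has C(3, 2) = 3 edges. P[all 3 edges red] = (1/2)^3, and likewise for blue, so P[monochromatic] = 2·(1/2)^3 = 2^{1 − 3} = 1/4.
By linearity of expectation: E[X] = C(51, 3) · 2^{1 − 3} = 20825 · 1/4 = 20825/4.
Numerically: E[X] ≈ 5206.250000.

E[X] = C(51,3)·2^(1−C(3,2)) = 20825/4 ≈ 5206.250000.


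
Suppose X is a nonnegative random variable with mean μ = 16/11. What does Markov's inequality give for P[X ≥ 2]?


μ = E[X] = 16/11, a = 2.
Markov: P[X ≥ 2] ≤ μ/a = (16/11)/2 = 8/11.
Numerically: ≈ 0.7273.
(Since a = 2 > μ = 1.4545, the bound 8/11 is < 1 and informative.)

P[X ≥ 2] ≤ 8/11 ≈ 0.7273.


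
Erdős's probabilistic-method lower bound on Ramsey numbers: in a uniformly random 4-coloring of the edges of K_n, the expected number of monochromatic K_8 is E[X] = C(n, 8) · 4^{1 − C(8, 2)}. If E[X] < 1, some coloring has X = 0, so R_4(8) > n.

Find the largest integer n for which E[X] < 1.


We need C(n, 8) · 4^{1 − 28} < 1, i.e. C(n, 8) < 4^{28 − 1} = 18014398509481984.
Check values of n near the boundary:
  n = 402: C(402, 8) = 15770615726749950; 15770615726749950 < 18014398509481984? YES
  n = 403: C(403, 8) = 16090020602228430; 16090020602228430 < 18014398509481984? YES
  n = 404: C(404, 8) = 16415071523485570; 16415071523485570 < 18014398509481984? YES
  n = 405: C(405, 8) = 16745853821188050; 16745853821188050 < 18014398509481984? YES
  n = 406: C(406, 8) = 17082453897995850; 17082453897995850 < 18014398509481984? YES
  n = 407: C(407, 8) = 17424959239309050; 17424959239309050 < 18014398509481984? YES
  n = 408: C(408, 8) = 17773458424095231; 17773458424095231 < 18014398509481984? YES
  n = 409: C(409, 8) = 18128041135797879; 18128041135797879 < 18014398509481984? NO
  n = 410: C(410, 8) = 18488798173326195; 18488798173326195 < 18014398509481984? NO
The largest n with C(n, 8) < 18014398509481984 is n = 408 (where E[X] = 17773458424095231/18014398509481984 ≈ 0.9866). Hence R_4(8) > 408, i.e. R_4(8) ≥ 409.

Largest n = 408; hence R_4(8) > 408.


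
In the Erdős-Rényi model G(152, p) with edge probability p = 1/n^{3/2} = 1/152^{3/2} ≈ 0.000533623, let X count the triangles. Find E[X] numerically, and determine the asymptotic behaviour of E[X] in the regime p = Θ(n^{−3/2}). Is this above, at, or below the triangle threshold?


Number of potential triangles: C(152, 3) = 573800.
Each occurs with probability p³ ≈ (0.000533623)³ ≈ 1.51951102e-10.
By linearity: E[X] = C(152, 3)·p³ ≈ 573800 · 1.51951102e-10 ≈ 0.000087.
Since α = 3/2 > 1, p = c/n^{3/2} = o(1/n) is below the triangle threshold p ~ 1/n. Asymptotically E[X] ~ (c³/6)·n^{3(1−α)} = (1³/6)·n^{-1.5} → 0, so by Markov's inequality G has no triangles w.h.p.

E[X] ≈ 0.000087; in regime p = Θ(1/n^{3/2}) E[X] tends to 0 (below the triangle threshold p ~ 1/n).


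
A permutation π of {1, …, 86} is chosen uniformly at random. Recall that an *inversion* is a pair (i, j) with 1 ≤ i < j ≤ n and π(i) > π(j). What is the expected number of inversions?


Write X = Σ X_I over the C(86, 2) = 3655 pairs i < j, with X_I the indicator of one inversion.
There are 3655 indicators.
For each fixed pair i < j, the values π(i) and π(j) are two distinct elements of {1, …, 86} in uniformly random order; by symmetry P[π(i) > π(j)] = 1/2.
By linearity: E[X] = 3655 · (1/2) = C(86, 2) · (1/2) = 3655/2 = 3655/2 ≈ 1827.500000.

E[X] = 3655/2 = 1827.500000.


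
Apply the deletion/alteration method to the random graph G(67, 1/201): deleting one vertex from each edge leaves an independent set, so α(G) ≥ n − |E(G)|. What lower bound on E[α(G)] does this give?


E[|E(G)|] = C(67, 2)·p = 2211 · (1/201) = 11.
E[α(G)] ≥ n − E[|E(G)|] = 67 − 11 = 56.
Numerically: ≈ 56.0000.
(This is only a lower bound; the true E[α(G)] may be larger.)

E[α(G)] ≥ 56 ≈ 56.0000.


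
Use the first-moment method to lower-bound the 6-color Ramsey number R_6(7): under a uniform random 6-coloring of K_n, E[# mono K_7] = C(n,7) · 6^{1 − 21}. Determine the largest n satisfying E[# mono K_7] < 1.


We need C(n, 7) · 6^{1 − 21} < 1, i.e. C(n, 7) < 6^{21 − 1} = 3656158440062976.
Check values of n near the boundary:
  n = 565: C(565, 7) = 3513212521235560; 3513212521235560 < 3656158440062976? YES
  n = 566: C(566, 7) = 3557206237959440; 3557206237959440 < 3656158440062976? YES
  n = 567: C(567, 7) = 3601671315933933; 3601671315933933 < 3656158440062976? YES
  n = 568: C(568, 7) = 3646611956239704; 3646611956239704 < 3656158440062976? YES
  n = 569: C(569, 7) = 3692032389858348; 3692032389858348 < 3656158440062976? NO
  n = 570: C(570, 7) = 3737936877831720; 3737936877831720 < 3656158440062976? NO
  n = 571: C(571, 7) = 3784329711421830; 3784329711421830 < 3656158440062976? NO
The largest n with C(n, 7) < 3656158440062976 is n = 568 (where E[X] = 16882462760369/16926659444736 ≈ 0.9974). Hence R_6(7) > 568, i.e. R_6(7) ≥ 569.

Largest n = 568; hence R_6(7) > 568.


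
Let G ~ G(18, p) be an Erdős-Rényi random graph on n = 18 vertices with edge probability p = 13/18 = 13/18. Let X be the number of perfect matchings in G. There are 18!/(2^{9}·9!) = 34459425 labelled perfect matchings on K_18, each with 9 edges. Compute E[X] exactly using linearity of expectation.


K_18 has 18!/(2^{9}·9!) = 34459425 labelled perfect matchings.
For each such perfect matching H, let X_H = 1 if all 9 edges of H are present in G. Then P[X_H = 1] = p^{9} = (13/18)^{9} = 10604499373/198359290368.
By linearity: E[X] = Σ_H E[X_H] = 34459425 · p^{9} = 34459425 · 10604499373/198359290368 = 4511419145758525/2448880128.
Numerically: E[X] ≈ 1.84224e+06.

E[X] = 34459425 · (13/18)^{9} = 4511419145758525/2448880128 ≈ 1.84224e+06.


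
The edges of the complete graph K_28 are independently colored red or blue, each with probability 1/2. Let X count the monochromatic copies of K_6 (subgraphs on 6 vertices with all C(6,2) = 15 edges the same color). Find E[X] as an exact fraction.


Let X = Σ_S X_S over the C(28, 6) = 376740 subsets S of size 6, where X_S = 1 if the K_6 on S is monochromatic.
For a fixed S, the K_6 on S has C(6, 2) = 15 edges. P[all 15 edges red] = (1/2)^15, and likewise for blue, so P[monochromatic] = 2·(1/2)^15 = 2^{1 − 15} = 1/16384.
By linearity: E[X] = C(28, 6) · 2^{1 − 15} = 376740 · 1/16384 = 94185/4096.
Numerically: E[X] ≈ 22.994.

E[X] = C(28,6)·2^(1−C(6,2)) = 94185/4096 ≈ 22.994.


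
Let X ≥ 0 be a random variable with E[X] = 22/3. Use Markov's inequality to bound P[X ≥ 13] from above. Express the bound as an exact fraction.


μ = E[X] = 22/3, a = 13.
Markov: P[X ≥ 13] ≤ μ/a = (22/3)/13 = 22/39.
Numerically: ≈ 0.564.
(Since a = 13 > μ = 7.333, the bound 22/39 is < 1 and informative.)

P[X ≥ 13] ≤ 22/39 ≈ 0.564.


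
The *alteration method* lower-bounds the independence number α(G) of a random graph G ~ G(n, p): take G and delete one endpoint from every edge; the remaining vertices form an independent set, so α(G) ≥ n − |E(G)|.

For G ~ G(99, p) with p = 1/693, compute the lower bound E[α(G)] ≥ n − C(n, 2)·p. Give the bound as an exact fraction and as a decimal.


E[|E(G)|] = C(99, 2)·p = 4851 · (1/693) = 7.
E[α(G)] ≥ n − E[|E(G)|] = 99 − 7 = 92.
Numerically: ≈ 92.000.
(This is only a lower bound; the true E[α(G)] may be larger.)

E[α(G)] ≥ 92 ≈ 92.000.


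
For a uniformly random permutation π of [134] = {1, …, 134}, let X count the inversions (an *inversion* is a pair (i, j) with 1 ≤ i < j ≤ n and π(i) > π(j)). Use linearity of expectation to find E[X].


Write X = Σ X_I over the C(134, 2) = 8911 pairs i < j, with X_I the indicator of one inversion.
There are 8911 indicators.
For each fixed pair i < j, the values π(i) and π(j) are two distinct elements of {1, …, 134} in uniformly random order; by symmetry P[π(i) > π(j)] = 1/2.
By linearity: E[X] = 8911 · (1/2) = C(134, 2) · (1/2) = 8911/2 = 8911/2 ≈ 4455.500.

E[X] = 8911/2 = 4455.500.


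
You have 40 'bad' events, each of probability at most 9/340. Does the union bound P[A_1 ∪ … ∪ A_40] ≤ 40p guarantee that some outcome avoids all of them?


Union bound: P[∪_{i=1}^{40} A_i] ≤ Σ_i P[A_i] ≤ 40·p = 40·(9/340) = 18/17.
Numerically: 18/17 ≈ 1.0588235.
Is 18/17 < 1? NO.
Since the bound 18/17 is ≥ 1, the union bound is uninformative here; it does NOT by itself certify existence.

40·p = 18/17 ≈ 1.0588235; existence NOT certified by the union bound.


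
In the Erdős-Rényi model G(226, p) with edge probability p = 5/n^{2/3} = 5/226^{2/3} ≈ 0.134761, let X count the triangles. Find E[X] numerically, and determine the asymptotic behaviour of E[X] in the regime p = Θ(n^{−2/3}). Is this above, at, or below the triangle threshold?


Number of potential triangles: C(226, 3) = 1898400.
Each occurs with probability p³ ≈ (0.134761)³ ≈ 2.44733339e-03.
By linearity: E[X] = C(226, 3)·p³ ≈ 1898400 · 2.44733339e-03 ≈ 4646.017699.
Since α = 2/3 < 1, p = c/n^{2/3} ≫ 1/n is above the triangle threshold p ~ 1/n. Asymptotically E[X] ~ (c³/6)·n^{3(1−α)} = (5³/6)·n^{1} → ∞; triangles are abundant w.h.p.

E[X] ≈ 4646.017699; in regime p = Θ(1/n^{2/3}) E[X] diverges (above the triangle threshold p ~ 1/n).


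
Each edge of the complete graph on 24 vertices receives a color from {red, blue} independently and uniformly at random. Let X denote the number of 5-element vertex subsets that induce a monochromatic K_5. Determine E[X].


Let X = Σ_S X_S over the C(24, 5) = 42504 subsets S of size 5, where X_S = 1 if the K_5 on S is monochromatic.
For a fixed S, the K_5 on S has C(5, 2) = 10 edges. P[all 10 edges red] = (1/2)^10, and likewise for blue, so P[monochromatic] = 2·(1/2)^10 = 2^{1 − 10} = 1/512.
Summing: E[X] = C(24, 5) · 2^{1 − 10} = 42504 · 1/512 = 5313/64.
Numerically: E[X] ≈ 83.01562.

E[X] = C(24,5)·2^(1−C(5,2)) = 5313/64 ≈ 83.01562.


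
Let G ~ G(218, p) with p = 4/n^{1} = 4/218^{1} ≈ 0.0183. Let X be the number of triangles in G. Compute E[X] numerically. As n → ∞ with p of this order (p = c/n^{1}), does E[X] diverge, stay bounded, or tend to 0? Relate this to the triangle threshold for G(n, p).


Number of potential triangles: C(218, 3) = 1703016.
Each occurs with probability p³ ≈ (0.0183)³ ≈ 6.17747e-06.
By linearity: E[X] = C(218, 3)·p³ ≈ 1703016 · 6.17747e-06 ≈ 10.520.
Here α = 1, so p = 4/n is exactly at the triangle threshold p ~ 1/n. Asymptotically E[X] → c³/6 = 4³/6 = 32/3 ≈ 10.667, a bounded constant. In this regime the triangle count is asymptotically Poisson(c³/6).

E[X] ≈ 10.520; in regime p = Θ(1/n^{1}) E[X] stays bounded (at the triangle threshold p ~ 1/n).


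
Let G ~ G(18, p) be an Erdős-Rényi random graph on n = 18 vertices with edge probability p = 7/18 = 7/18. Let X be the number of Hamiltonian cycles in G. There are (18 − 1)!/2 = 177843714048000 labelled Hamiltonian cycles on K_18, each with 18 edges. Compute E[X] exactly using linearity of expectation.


K_18 has (18 − 1)!/2 = 177843714048000 labelled Hamiltonian cycles.
For each such Hamiltonian cycle H, let X_H = 1 if all 18 edges of H are present in G. Then P[X_H = 1] = p^{18} = (7/18)^{18} = 1628413597910449/39346408075296537575424.
By linearity: E[X] = Σ_H E[X_H] = 177843714048000 · p^{18} = 177843714048000 · 1628413597910449/39346408075296537575424 = 24246874921186846803875/3294258113514384.
Numerically: E[X] ≈ 7.36e+06.

E[X] = 177843714048000 · (7/18)^{18} = 24246874921186846803875/3294258113514384 ≈ 7.36e+06.


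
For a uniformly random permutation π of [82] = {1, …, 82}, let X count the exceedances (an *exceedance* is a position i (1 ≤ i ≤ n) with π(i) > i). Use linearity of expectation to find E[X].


Write X = Σ_{i=1}^{82} X_i, where X_i = 1_{π(i) > i}.
For each fixed i, π(i) is uniform over {1, …, 82} (marginal of a uniform permutation), so P[π(i) > i] = (n − i)/n. Summing: Σ_{i=1}^{82} (n − i)/n = (0 + 1 + … + 81)/82 = 82(82 − 1)/(2·82) = (82 − 1)/2.
Hence E[X] = Σ_{i=1}^{82} (82 − i)/82 = 81/2 ≈ 40.500.

E[X] = 81/2 = 40.500.


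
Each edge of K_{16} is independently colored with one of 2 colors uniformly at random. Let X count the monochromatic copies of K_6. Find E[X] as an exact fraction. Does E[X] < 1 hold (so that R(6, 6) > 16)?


E[X] = C(16, 6) · 2^{1 − 15} = 8008 · 2^{−14} = 8008/16384.
As a reduced fraction: E[X] = 1001/2048 ≈ 0.4888.
Is E[X] < 1? YES.
Since E[X] < 1, there exists a 2-coloring of K_{16} with no monochromatic K_6; hence R(6, 6) > 16.

E[X] = 1001/2048 ≈ 0.4888; E[X] < 1, so R(6, 6) > 16.


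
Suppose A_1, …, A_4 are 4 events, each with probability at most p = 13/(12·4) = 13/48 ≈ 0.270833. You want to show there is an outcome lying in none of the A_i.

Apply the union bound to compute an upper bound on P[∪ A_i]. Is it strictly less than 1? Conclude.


Union bound: P[∪_{i=1}^{4} A_i] ≤ Σ_i P[A_i] ≤ 4·p = 4·(13/48) = 13/12.
Numerically: 13/12 ≈ 1.083333.
Is 13/12 < 1? NO.
Since the bound 13/12 is ≥ 1, the union bound is uninformative here; it does NOT by itself certify existence.

4·p = 13/12 ≈ 1.083333; existence NOT certified by the union bound.


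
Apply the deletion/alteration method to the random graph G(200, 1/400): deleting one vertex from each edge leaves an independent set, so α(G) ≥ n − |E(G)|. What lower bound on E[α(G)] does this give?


E[|E(G)|] = C(200, 2)·p = 19900 · (1/400) = 199/4.
E[α(G)] ≥ n − E[|E(G)|] = 200 − 199/4 = 601/4.
Numerically: ≈ 150.25000.
(This is only a lower bound; the true E[α(G)] may be larger.)

E[α(G)] ≥ 601/4 ≈ 150.25000.


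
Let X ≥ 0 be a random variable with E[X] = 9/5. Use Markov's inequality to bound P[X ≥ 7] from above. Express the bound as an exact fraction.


μ = E[X] = 9/5, a = 7.
Markov: P[X ≥ 7] ≤ μ/a = (9/5)/7 = 9/35.
Numerically: ≈ 0.2571.
(Since a = 7 > μ = 1.8000, the bound 9/35 is < 1 and informative.)

P[X ≥ 7] ≤ 9/35 ≈ 0.2571.


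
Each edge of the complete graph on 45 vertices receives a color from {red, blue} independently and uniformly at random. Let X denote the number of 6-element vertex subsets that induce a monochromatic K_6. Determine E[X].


Let X = Σ_S X_S over the C(45, 6) = 8145060 subsets S of size 6, where X_S = 1 if the K_6 on S is monochromatic.
For a fixed S, the K_6 on S has C(6, 2) = 15 edges. P[all 15 edges red] = (1/2)^15, and likewise for blue, so P[monochromatic] = 2·(1/2)^15 = 2^{1 − 15} = 1/16384.
By linearity: E[X] = C(45, 6) · 2^{1 − 15} = 8145060 · 1/16384 = 2036265/4096.
Numerically: E[X] ≈ 497.13501.

E[X] = C(45,6)·2^(1−C(6,2)) = 2036265/4096 ≈ 497.13501.


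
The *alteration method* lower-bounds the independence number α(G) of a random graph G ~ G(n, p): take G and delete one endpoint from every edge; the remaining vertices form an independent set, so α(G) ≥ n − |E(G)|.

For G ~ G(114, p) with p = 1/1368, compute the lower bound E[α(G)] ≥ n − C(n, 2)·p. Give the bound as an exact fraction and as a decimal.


E[|E(G)|] = C(114, 2)·p = 6441 · (1/1368) = 113/24.
E[α(G)] ≥ n − E[|E(G)|] = 114 − 113/24 = 2623/24.
Numerically: ≈ 109.292.
(This is only a lower bound; the true E[α(G)] may be larger.)

E[α(G)] ≥ 2623/24 ≈ 109.292.


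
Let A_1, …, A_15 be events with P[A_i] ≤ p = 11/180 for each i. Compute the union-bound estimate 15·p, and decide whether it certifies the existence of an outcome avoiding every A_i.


Union bound: P[∪_{i=1}^{15} A_i] ≤ Σ_i P[A_i] ≤ 15·p = 15·(11/180) = 11/12.
Numerically: 11/12 ≈ 0.916667.
Is 11/12 < 1? YES.
Since P[∪ A_i] ≤ 11/12 < 1, the complement has P[∩ A_i^c] ≥ 1 − 11/12 = 1/12 > 0, so some outcome avoids every A_i.

15·p = 11/12 ≈ 0.916667; existence CERTIFIED by the union bound.


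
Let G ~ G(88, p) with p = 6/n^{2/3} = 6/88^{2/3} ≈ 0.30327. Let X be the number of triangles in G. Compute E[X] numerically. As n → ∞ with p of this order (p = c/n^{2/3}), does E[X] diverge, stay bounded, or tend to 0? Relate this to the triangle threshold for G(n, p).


Number of potential triangles: C(88, 3) = 109736.
Each occurs with probability p³ ≈ (0.30327)³ ≈ 2.7892562e-02.
By linearity: E[X] = C(88, 3)·p³ ≈ 109736 · 2.7892562e-02 ≈ 3060.81818.
Since α = 2/3 < 1, p = c/n^{2/3} ≫ 1/n is above the triangle threshold p ~ 1/n. Asymptotically E[X] ~ (c³/6)·n^{3(1−α)} = (6³/6)·n^{1} → ∞; triangles are abundant w.h.p.

E[X] ≈ 3060.81818; in regime p = Θ(1/n^{2/3}) E[X] diverges (above the triangle threshold p ~ 1/n).


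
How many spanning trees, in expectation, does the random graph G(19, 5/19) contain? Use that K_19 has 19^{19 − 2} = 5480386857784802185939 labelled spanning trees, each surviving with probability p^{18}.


K_19 has 19^{19 − 2} = 5480386857784802185939 labelled spanning trees.
For each such spanning tree H, let X_H = 1 if all 18 edges of H are present in G. Then P[X_H = 1] = p^{18} = (5/19)^{18} = 3814697265625/104127350297911241532841.
By linearity: E[X] = Σ_H E[X_H] = 5480386857784802185939 · p^{18} = 5480386857784802185939 · 3814697265625/104127350297911241532841 = 3814697265625/19.
Numerically: E[X] ≈ 2.0077e+11.

E[X] = 5480386857784802185939 · (5/19)^{18} = 3814697265625/19 ≈ 2.0077e+11.


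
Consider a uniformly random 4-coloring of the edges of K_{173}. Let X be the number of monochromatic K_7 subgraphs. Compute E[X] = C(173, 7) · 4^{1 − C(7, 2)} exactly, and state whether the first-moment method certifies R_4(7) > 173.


E[X] = C(173, 7) · 4^{1 − 21} = 813769676772 · 4^{−20} = 813769676772/1099511627776.
As a reduced fraction: E[X] = 203442419193/274877906944 ≈ 0.7401.
Is E[X] < 1? YES.
Since E[X] < 1, there exists a 4-coloring of K_{173} with no monochromatic K_7; hence R_4(7) > 173.

E[X] = 203442419193/274877906944 ≈ 0.7401; E[X] < 1, so R_4(7) > 173.


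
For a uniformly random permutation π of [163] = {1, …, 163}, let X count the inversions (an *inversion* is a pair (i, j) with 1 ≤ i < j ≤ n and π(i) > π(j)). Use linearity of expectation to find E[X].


Write X = Σ X_I over the C(163, 2) = 13203 pairs i < j, with X_I the indicator of one inversion.
There are 13203 indicators.
For each fixed pair i < j, the values π(i) and π(j) are two distinct elements of {1, …, 163} in uniformly random order; by symmetry P[π(i) > π(j)] = 1/2.
By linearity: E[X] = 13203 · (1/2) = C(163, 2) · (1/2) = 13203/2 = 13203/2 ≈ 6601.50000.

E[X] = 13203/2 = 6601.50000.


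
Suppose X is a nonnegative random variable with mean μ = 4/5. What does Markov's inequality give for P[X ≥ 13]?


μ = E[X] = 4/5, a = 13.
Markov: P[X ≥ 13] ≤ μ/a = (4/5)/13 = 4/65.
Numerically: ≈ 0.062.
(Since a = 13 > μ = 0.800, the bound 4/65 is < 1 and informative.)

P[X ≥ 13] ≤ 4/65 ≈ 0.062.


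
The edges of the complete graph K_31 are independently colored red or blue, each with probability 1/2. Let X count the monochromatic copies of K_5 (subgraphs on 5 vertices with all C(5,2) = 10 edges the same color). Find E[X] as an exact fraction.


Let X = Σ_S X_S over the C(31, 5) = 169911 subsets S of size 5, where X_S = 1 if the K_5 on S is monochromatic.
For a fixed S, the K_5 on S has C(5, 2) = 10 edges. P[all 10 edges red] = (1/2)^10, and likewise for blue, so P[monochromatic] = 2·(1/2)^10 = 2^{1 − 10} = 1/512.
By linearity of expectation: E[X] = C(31, 5) · 2^{1 − 10} = 169911 · 1/512 = 169911/512.
Numerically: E[X] ≈ 331.857.

E[X] = C(31,5)·2^(1−C(5,2)) = 169911/512 ≈ 331.857.


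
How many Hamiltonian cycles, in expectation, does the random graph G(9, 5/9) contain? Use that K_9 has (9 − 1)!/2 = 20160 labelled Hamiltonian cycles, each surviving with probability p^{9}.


K_9 has (9 − 1)!/2 = 20160 labelled Hamiltonian cycles.
For each such Hamiltonian cycle H, let X_H = 1 if all 9 edges of H are present in G. Then P[X_H = 1] = p^{9} = (5/9)^{9} = 1953125/387420489.
By linearity of expectation: E[X] = Σ_H E[X_H] = 20160 · p^{9} = 20160 · 1953125/387420489 = 4375000000/43046721.
Numerically: E[X] ≈ 101.634.

E[X] = 20160 · (5/9)^{9} = 4375000000/43046721 ≈ 101.634.


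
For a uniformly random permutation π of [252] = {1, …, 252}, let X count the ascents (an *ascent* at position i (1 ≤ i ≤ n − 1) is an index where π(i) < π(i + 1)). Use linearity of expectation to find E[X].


Write X = Σ X_I over i = 1, …, 251, with X_I the indicator of one ascent.
There are 251 indicators.
For each fixed i, the pair (π(i), π(i+1)) is a uniformly random ordered pair of distinct values from {1, …, 252}; by symmetry P[π(i) < π(i+1)] = 1/2.
By linearity: E[X] = 251 · (1/2) = (252 − 1) · (1/2) = 251/2 ≈ 125.50000.

E[X] = 251/2 = 125.50000.


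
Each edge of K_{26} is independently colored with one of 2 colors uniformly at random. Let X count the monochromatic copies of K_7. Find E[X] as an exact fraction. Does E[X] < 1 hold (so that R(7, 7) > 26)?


E[X] = C(26, 7) · 2^{1 − 21} = 657800 · 2^{−20} = 657800/1048576.
As a reduced fraction: E[X] = 82225/131072 ≈ 0.6273.
Is E[X] < 1? YES.
Since E[X] < 1, there exists a 2-coloring of K_{26} with no monochromatic K_7; hence R(7, 7) > 26.

E[X] = 82225/131072 ≈ 0.6273; E[X] < 1, so R(7, 7) > 26.


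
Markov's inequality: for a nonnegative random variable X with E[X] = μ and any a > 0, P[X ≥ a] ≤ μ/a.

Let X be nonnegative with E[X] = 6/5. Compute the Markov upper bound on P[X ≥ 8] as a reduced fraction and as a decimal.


μ = E[X] = 6/5, a = 8.
Markov: P[X ≥ 8] ≤ μ/a = (6/5)/8 = 3/20.
Numerically: ≈ 0.1500.
(Since a = 8 > μ = 1.2000, the bound 3/20 is < 1 and informative.)

P[X ≥ 8] ≤ 3/20 ≈ 0.1500.


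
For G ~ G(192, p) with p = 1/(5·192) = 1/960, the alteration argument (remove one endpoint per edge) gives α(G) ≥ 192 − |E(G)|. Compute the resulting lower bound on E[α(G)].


E[|E(G)|] = C(192, 2)·p = 18336 · (1/960) = 191/10.
E[α(G)] ≥ n − E[|E(G)|] = 192 − 191/10 = 1729/10.
Numerically: ≈ 172.900.
(This is only a lower bound; the true E[α(G)] may be larger.)

E[α(G)] ≥ 1729/10 ≈ 172.900.


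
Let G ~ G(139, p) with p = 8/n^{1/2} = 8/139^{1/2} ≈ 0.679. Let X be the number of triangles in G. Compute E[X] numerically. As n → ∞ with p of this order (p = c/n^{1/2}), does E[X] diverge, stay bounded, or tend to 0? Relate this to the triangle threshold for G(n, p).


Number of potential triangles: C(139, 3) = 437989.
Each occurs with probability p³ ≈ (0.679)³ ≈ 3.12426e-01.
By linearity: E[X] = C(139, 3)·p³ ≈ 437989 · 3.12426e-01 ≈ 136839.338.
Since α = 1/2 < 1, p = c/n^{1/2} ≫ 1/n is above the triangle threshold p ~ 1/n. Asymptotically E[X] ~ (c³/6)·n^{3(1−α)} = (8³/6)·n^{1.5} → ∞; triangles are abundant w.h.p.

E[X] ≈ 136839.338; in regime p = Θ(1/n^{1/2}) E[X] diverges (above the triangle threshold p ~ 1/n).


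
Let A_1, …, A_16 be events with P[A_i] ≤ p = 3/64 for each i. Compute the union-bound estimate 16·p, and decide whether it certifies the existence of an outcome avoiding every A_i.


Union bound: P[∪_{i=1}^{16} A_i] ≤ Σ_i P[A_i] ≤ 16·p = 16·(3/64) = 3/4.
Numerically: 3/4 ≈ 0.7500000.
Is 3/4 < 1? YES.
Since P[∪ A_i] ≤ 3/4 < 1, the complement has P[∩ A_i^c] ≥ 1 − 3/4 = 1/4 > 0, so some outcome avoids every A_i.

16·p = 3/4 ≈ 0.7500000; existence CERTIFIED by the union bound.


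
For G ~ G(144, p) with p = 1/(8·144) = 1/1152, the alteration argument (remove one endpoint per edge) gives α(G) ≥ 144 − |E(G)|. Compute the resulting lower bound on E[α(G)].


E[|E(G)|] = C(144, 2)·p = 10296 · (1/1152) = 143/16.
E[α(G)] ≥ n − E[|E(G)|] = 144 − 143/16 = 2161/16.
Numerically: ≈ 135.0625.
(This is only a lower bound; the true E[α(G)] may be larger.)

E[α(G)] ≥ 2161/16 ≈ 135.0625.


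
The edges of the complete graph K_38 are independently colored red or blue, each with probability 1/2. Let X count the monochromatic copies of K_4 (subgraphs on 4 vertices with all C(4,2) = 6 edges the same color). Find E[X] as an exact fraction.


Let X = Σ_S X_S over the C(38, 4) = 73815 subsets S of size 4, where X_S = 1 if the K_4 on S is monochromatic.
For a fixed S, the K_4 on S has C(4, 2) = 6 edges. P[all 6 edges red] = (1/2)^6, and likewise for blue, so P[monochromatic] = 2·(1/2)^6 = 2^{1 − 6} = 1/32.
By linearity of expectation: E[X] = C(38, 4) · 2^{1 − 6} = 73815 · 1/32 = 73815/32.
Numerically: E[X] ≈ 2306.7188.

E[X] = C(38,4)·2^(1−C(4,2)) = 73815/32 ≈ 2306.7188.


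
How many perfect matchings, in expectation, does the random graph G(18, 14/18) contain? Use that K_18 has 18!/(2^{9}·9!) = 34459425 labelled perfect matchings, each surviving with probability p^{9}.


K_18 has 18!/(2^{9}·9!) = 34459425 labelled perfect matchings.
For each such perfect matching H, let X_H = 1 if all 9 edges of H are present in G. Then P[X_H = 1] = p^{9} = (7/9)^{9} = 40353607/387420489.
Summing the indicators: E[X] = Σ_H E[X_H] = 34459425 · p^{9} = 34459425 · 40353607/387420489 = 17167433257975/4782969.
Numerically: E[X] ≈ 3.589e+06.

E[X] = 34459425 · (7/9)^{9} = 17167433257975/4782969 ≈ 3.589e+06.


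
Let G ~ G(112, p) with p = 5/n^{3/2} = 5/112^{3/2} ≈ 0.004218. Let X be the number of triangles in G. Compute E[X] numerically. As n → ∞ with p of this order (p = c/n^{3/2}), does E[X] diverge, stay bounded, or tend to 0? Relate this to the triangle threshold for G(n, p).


Number of potential triangles: C(112, 3) = 227920.
Each occurs with probability p³ ≈ (0.004218)³ ≈ 7.506352e-08.
By linearity: E[X] = C(112, 3)·p³ ≈ 227920 · 7.506352e-08 ≈ 0.0171.
Since α = 3/2 > 1, p = c/n^{3/2} = o(1/n) is below the triangle threshold p ~ 1/n. Asymptotically E[X] ~ (c³/6)·n^{3(1−α)} = (5³/6)·n^{-1.5} → 0, so by Markov's inequality G has no triangles w.h.p.

E[X] ≈ 0.0171; in regime p = Θ(1/n^{3/2}) E[X] tends to 0 (below the triangle threshold p ~ 1/n).


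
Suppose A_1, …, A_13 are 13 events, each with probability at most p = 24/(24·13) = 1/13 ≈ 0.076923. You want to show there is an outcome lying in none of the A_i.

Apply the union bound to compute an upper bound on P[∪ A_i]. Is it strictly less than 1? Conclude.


Union bound: P[∪_{i=1}^{13} A_i] ≤ Σ_i P[A_i] ≤ 13·p = 13·(1/13) = 1.
Numerically: 1 ≈ 1.000000.
Is 1 < 1? NO.
Since the bound 1 is ≥ 1, the union bound is uninformative here; it does NOT by itself certify existence.

13·p = 1 ≈ 1.000000; existence NOT certified by the union bound.


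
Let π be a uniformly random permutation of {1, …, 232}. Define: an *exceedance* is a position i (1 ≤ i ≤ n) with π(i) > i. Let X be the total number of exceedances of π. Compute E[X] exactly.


Write X = Σ_{i=1}^{232} X_i, where X_i = 1_{π(i) > i}.
For each fixed i, π(i) is uniform over {1, …, 232} (marginal of a uniform permutation), so P[π(i) > i] = (n − i)/n. Summing: Σ_{i=1}^{232} (n − i)/n = (0 + 1 + … + 231)/232 = 232(232 − 1)/(2·232) = (232 − 1)/2.
Hence E[X] = Σ_{i=1}^{232} (232 − i)/232 = 231/2 ≈ 115.50000.

E[X] = 231/2 = 115.50000.


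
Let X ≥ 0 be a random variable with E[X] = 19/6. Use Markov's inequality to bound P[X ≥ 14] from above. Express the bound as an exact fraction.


μ = E[X] = 19/6, a = 14.
Markov: P[X ≥ 14] ≤ μ/a = (19/6)/14 = 19/84.
Numerically: ≈ 0.226.
(Since a = 14 > μ = 3.167, the bound 19/84 is < 1 and informative.)

P[X ≥ 14] ≤ 19/84 ≈ 0.226.


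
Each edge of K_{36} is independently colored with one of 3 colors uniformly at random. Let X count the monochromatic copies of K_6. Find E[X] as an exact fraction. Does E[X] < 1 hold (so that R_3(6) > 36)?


E[X] = C(36, 6) · 3^{1 − 15} = 1947792 · 3^{−14} = 1947792/4782969.
As a reduced fraction: E[X] = 649264/1594323 ≈ 0.4072.
Is E[X] < 1? YES.
Since E[X] < 1, there exists a 3-coloring of K_{36} with no monochromatic K_6; hence R_3(6) > 36.

E[X] = 649264/1594323 ≈ 0.4072; E[X] < 1, so R_3(6) > 36.


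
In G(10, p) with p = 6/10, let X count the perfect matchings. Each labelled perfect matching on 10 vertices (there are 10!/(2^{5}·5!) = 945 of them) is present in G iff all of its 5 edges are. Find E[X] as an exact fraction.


K_10 has 10!/(2^{5}·5!) = 945 labelled perfect matchings.
For each such perfect matching H, let X_H = 1 if all 5 edges of H are present in G. Then P[X_H = 1] = p^{5} = (3/5)^{5} = 243/3125.
Summing the indicators: E[X] = Σ_H E[X_H] = 945 · p^{5} = 945 · 243/3125 = 45927/625.
Numerically: E[X] ≈ 73.483.

E[X] = 945 · (3/5)^{5} = 45927/625 ≈ 73.483.


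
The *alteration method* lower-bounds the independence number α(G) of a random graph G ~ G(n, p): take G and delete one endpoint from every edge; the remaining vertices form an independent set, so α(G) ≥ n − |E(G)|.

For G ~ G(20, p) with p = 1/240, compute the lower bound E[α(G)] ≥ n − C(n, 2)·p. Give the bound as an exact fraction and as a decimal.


E[|E(G)|] = C(20, 2)·p = 190 · (1/240) = 19/24.
E[α(G)] ≥ n − E[|E(G)|] = 20 − 19/24 = 461/24.
Numerically: ≈ 19.20833.
(This is only a lower bound; the true E[α(G)] may be larger.)

E[α(G)] ≥ 461/24 ≈ 19.20833.


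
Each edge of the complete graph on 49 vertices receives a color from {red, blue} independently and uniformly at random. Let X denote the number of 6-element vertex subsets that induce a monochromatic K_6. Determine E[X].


Let X = Σ_S X_S over the C(49, 6) = 13983816 subsets S of size 6, where X_S = 1 if the K_6 on S is monochromatic.
For a fixed S, the K_6 on S has C(6, 2) = 15 edges. P[all 15 edges red] = (1/2)^15, and likewise for blue, so P[monochromatic] = 2·(1/2)^15 = 2^{1 − 15} = 1/16384.
Summing: E[X] = C(49, 6) · 2^{1 − 15} = 13983816 · 1/16384 = 1747977/2048.
Numerically: E[X] ≈ 853.5044.

E[X] = C(49,6)·2^(1−C(6,2)) = 1747977/2048 ≈ 853.5044.


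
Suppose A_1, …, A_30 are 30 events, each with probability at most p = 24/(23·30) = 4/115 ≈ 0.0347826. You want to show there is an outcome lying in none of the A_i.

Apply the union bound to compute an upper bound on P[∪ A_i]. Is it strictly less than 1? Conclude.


Union bound: P[∪_{i=1}^{30} A_i] ≤ Σ_i P[A_i] ≤ 30·p = 30·(4/115) = 24/23.
Numerically: 24/23 ≈ 1.0434783.
Is 24/23 < 1? NO.
Since the bound 24/23 is ≥ 1, the union bound is uninformative here; it does NOT by itself certify existence.

30·p = 24/23 ≈ 1.0434783; existence NOT certified by the union bound.


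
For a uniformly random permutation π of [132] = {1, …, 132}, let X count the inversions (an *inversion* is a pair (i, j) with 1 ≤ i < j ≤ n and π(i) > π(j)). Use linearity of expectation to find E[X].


Write X = Σ X_I over the C(132, 2) = 8646 pairs i < j, with X_I the indicator of one inversion.
There are 8646 indicators.
For each fixed pair i < j, the values π(i) and π(j) are two distinct elements of {1, …, 132} in uniformly random order; by symmetry P[π(i) > π(j)] = 1/2.
By linearity: E[X] = 8646 · (1/2) = C(132, 2) · (1/2) = 8646/2 = 4323 ≈ 4323.00000.

E[X] = 4323 = 4323.00000.
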